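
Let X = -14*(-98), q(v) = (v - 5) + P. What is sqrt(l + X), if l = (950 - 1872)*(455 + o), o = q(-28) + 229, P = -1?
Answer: 2*I*sqrt(149482) ≈ 773.26*I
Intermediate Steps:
q(v) = -6 + v (q(v) = (v - 5) - 1 = (-5 + v) - 1 = -6 + v)
o = 195 (o = (-6 - 28) + 229 = -34 + 229 = 195)
l = -599300 (l = (950 - 1872)*(455 + 195) = -922*650 = -599300)
X = 1372
sqrt(l + X) = sqrt(-599300 + 1372) = sqrt(-597928) = 2*I*sqrt(149482)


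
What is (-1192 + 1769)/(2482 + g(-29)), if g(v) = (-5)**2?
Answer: 577/2507 ≈ 0.23016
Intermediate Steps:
g(v) = 25
(-1192 + 1769)/(2482 + g(-29)) = (-1192 + 1769)/(2482 + 25) = 577/2507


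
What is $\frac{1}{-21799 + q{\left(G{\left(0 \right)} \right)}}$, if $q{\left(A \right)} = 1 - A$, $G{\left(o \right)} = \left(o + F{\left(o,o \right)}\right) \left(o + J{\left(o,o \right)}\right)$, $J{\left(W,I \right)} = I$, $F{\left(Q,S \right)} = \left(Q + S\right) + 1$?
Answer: $- \frac{1}{21798} \approx -4.5876 \cdot 10^{-5}$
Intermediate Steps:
$F{\left(Q,S \right)} = 1 + Q + S$
$G{\left(o \right)} = 2 o \left(1 + 3 o\right)$ ($G{\left(o \right)} = \left(o + \left(1 + o + o\right)\right) \left(o + o\right) = \left(o + \left(1 + 2 o\right)\right) 2 o = \left(1 + 3 o\right) 2 o = 2 o \left(1 + 3 o\right)$)
$\frac{1}{-21799 + q{\left(G{\left(0 \right)} \right)}} = \frac{1}{-21799 + \left(1 - 2 \cdot 0 \left(1 + 3 \cdot 0\right)\right)} = \frac{1}{-21799 + \left(1 - 2 \cdot 0 \left(1 + 0\right)\right)} = \frac{1}{-21799 + \left(1 - 2 \cdot 0 \cdot 1\right)} = \frac{1}{-21799 + \left(1 - 0\right)} = \frac{1}{-21799 + \left(1 + 0\right)} = \frac{1}{-21799 + 1} = \frac{1}{-21798} = - \frac{1}{21798}$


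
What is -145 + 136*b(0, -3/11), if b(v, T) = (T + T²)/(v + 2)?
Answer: -19177/121 ≈ -158.49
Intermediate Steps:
b(v, T) = (T + T²)/(2 + v)
-145 + 136*b(0, -3/11) = -145 + 136*((-3/11)*(1 - 3/11)/(2 + 0)) = -145 + 136*(-3*1/11*(1 - 3*1/11)/2) = -145 + 136*(-3/11*½*(1 - 3/11)) = -145 + 136*(-3/11*½*8/11) = -145 + 136*(-12/121) = -145 - 1632/121 = -19177/121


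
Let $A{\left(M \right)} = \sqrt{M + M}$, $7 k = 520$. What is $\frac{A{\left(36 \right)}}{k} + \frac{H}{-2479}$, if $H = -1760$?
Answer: $\frac{1760}{2479} + \frac{21 \sqrt{2}}{260} \approx 0.82419$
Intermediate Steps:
$k = \frac{520}{7}$ ($k = \frac{1}{7} \cdot 520 = \frac{520}{7} \approx 74.286$)
$A{\left(M \right)} = \sqrt{2} \sqrt{M}$ ($A{\left(M \right)} = \sqrt{2 M} = \sqrt{2} \sqrt{M}$)
$\frac{A{\left(36 \right)}}{k} + \frac{H}{-2479} = \frac{\sqrt{2} \sqrt{36}}{\frac{520}{7}} - \frac{1760}{-2479} = \sqrt{2} \cdot 6 \cdot \frac{7}{520} - - \frac{1760}{2479} = 6 \sqrt{2} \cdot \frac{7}{520} + \frac{1760}{2479} = \frac{21 \sqrt{2}}{260} + \frac{1760}{2479} = \frac{1760}{2479} + \frac{21 \sqrt{2}}{260}$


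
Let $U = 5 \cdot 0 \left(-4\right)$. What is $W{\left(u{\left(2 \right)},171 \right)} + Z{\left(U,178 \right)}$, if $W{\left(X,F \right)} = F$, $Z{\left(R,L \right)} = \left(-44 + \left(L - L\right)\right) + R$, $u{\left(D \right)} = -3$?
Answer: $127$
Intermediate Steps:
$U = 0$ ($U = 0 \left(-4\right) = 0$)
$Z{\left(R,L \right)} = -44 + R$ ($Z{\left(R,L \right)} = \left(-44 + 0\right) + R = -44 + R$)
$W{\left(u{\left(2 \right)},171 \right)} + Z{\left(U,178 \right)} = 171 + \left(-44 + 0\right) = 171 - 44 = 127$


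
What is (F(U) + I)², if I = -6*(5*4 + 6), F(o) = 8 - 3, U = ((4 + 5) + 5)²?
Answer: 22801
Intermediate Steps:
U = 196 (U = (9 + 5)² = 14² = 196)
F(o) = 5
I = -156 (I = -6*(20 + 6) = -6*26 = -156)
(F(U) + I)² = (5 - 156)² = (-151)² = 22801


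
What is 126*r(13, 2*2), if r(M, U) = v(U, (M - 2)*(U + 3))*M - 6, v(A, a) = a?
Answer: 125370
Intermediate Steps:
r(M, U) = -6 + M*(-2 + M)*(3 + U) (r(M, U) = ((M - 2)*(U + 3))*M - 6 = ((-2 + M)*(3 + U))*M - 6 = M*(-2 + M)*(3 + U) - 6 = -6 + M*(-2 + M)*(3 + U))
126*r(13, 2*2) = 126*(-6 + 13*(-6 - 4*2 + 3*13 + 13*(2*2))) = 126*(-6 + 13*(-6 - 2*4 + 39 + 13*4)) = 126*(-6 + 13*(-6 - 8 + 39 + 52)) = 126*(-6 + 13*77) = 126*(-6 + 1001) = 126*995 = 125370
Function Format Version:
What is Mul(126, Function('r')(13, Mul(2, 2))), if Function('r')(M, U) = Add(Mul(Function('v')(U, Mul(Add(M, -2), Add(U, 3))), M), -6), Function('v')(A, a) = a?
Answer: 125370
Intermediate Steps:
Function('r')(M, U) = Add(-6, Mul(M, Add(-2, M), Add(3, U))) (Function('r')(M, U) = Add(Mul(Mul(Add(M, -2), Add(U, 3)), M), -6) = Add(Mul(Mul(Add(-2, M), Add(3, U)), M), -6) = Add(Mul(M, Add(-2, M), Add(3, U)), -6) = Add(-6, Mul(M, Add(-2, M), Add(3, U))))
Mul(126, Function('r')(13, Mul(2, 2))) = Mul(126, Add(-6, Mul(13, Add(-6, Mul(-2, Mul(2, 2)), Mul(3, 13), Mul(13, Mul(2, 2)))))) = Mul(126, Add(-6, Mul(13, Add(-6, Mul(-2, 4), 39, Mul(13, 4))))) = Mul(126, Add(-6, Mul(13, Add(-6, -8, 39, 52)))) = Mul(126, Add(-6, Mul(13, 77))) = Mul(126, Add(-6, 1001)) = Mul(126, 995) = 125370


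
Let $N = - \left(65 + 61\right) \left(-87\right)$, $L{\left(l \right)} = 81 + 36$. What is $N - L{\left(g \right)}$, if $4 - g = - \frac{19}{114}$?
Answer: $10845$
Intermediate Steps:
$g = \frac{25}{6}$ ($g = 4 - - \frac{19}{114} = 4 - \left(-19\right) \frac{1}{114} = 4 - - \frac{1}{6} = 4 + \frac{1}{6} = \frac{25}{6} \approx 4.1667$)
$L{\left(l \right)} = 117$
$N = 10962$ ($N = - 126 \left(-87\right) = \left(-1\right) \left(-10962\right) = 10962$)
$N - L{\left(g \right)} = 10962 - 117 = 10845$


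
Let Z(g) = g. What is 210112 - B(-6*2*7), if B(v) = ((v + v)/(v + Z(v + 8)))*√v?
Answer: 210112 - 21*I*√21/10 ≈ 2.1011e+5 - 9.6234*I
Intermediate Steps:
B(v) = 2*v^(3/2)/(8 + 2*v) (B(v) = ((v + v)/(v + (v + 8)))*√v = ((2*v)/(v + (8 + v)))*√v = ((2*v)/(8 + 2*v))*√v = (2*v/(8 + 2*v))*√v = 2*v^(3/2)/(8 + 2*v))
210112 - B(-6*2*7) = 210112 - (-6*2*7)^(3/2)/(4 - 6*2*7) = 210112 - (-12*7)^(3/2)/(4 - 12*7) = 210112 - (-84)^(3/2)/(4 - 84) = 210112 - (-168*I*√21)/(-80) = 210112 - (-168*I*√21)*(-1)/80 = 210112 - 21*I*√21/10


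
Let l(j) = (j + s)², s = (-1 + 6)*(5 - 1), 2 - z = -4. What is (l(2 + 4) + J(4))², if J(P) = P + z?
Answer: 470596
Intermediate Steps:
z = 6 (z = 2 - 1*(-4) = 2 + 4 = 6)
s = 20 (s = 5*4 = 20)
l(j) = (20 + j)² (l(j) = (j + 20)² = (20 + j)²)
J(P) = 6 + P (J(P) = P + 6 = 6 + P)
(l(2 + 4) + J(4))² = ((20 + (2 + 4))² + (6 + 4))² = ((20 + 6)² + 10)² = (26² + 10)² = (676 + 10)² = 686² = 470596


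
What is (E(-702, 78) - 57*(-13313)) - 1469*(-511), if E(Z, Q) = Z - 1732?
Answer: 1507066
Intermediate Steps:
E(Z, Q) = -1732 + Z
(E(-702, 78) - 57*(-13313)) - 1469*(-511) = ((-1732 - 702) - 57*(-13313)) - 1469*(-511) = (-2434 + 758841) + 750659 = 756407 + 750659 = 1507066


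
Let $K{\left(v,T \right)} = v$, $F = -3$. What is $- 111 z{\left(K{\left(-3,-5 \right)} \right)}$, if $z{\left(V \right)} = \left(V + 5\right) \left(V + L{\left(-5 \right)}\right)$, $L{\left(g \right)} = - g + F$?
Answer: $222$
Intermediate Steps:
$L{\left(g \right)} = -3 - g$ ($L{\left(g \right)} = - g - 3 = -3 - g$)
$z{\left(V \right)} = \left(2 + V\right) \left(5 + V\right)$ ($z{\left(V \right)} = \left(V + 5\right) \left(V - -2\right) = \left(5 + V\right) \left(V + \left(-3 + 5\right)\right) = \left(5 + V\right) \left(V + 2\right) = \left(5 + V\right) \left(2 + V\right) = \left(2 + V\right) \left(5 + V\right)$)
$- 111 z{\left(K{\left(-3,-5 \right)} \right)} = - 111 \left(10 + \left(-3\right)^{2} + 7 \left(-3\right)\right) = - 111 \left(10 + 9 - 21\right) = \left(-111\right) \left(-2\right) = 222$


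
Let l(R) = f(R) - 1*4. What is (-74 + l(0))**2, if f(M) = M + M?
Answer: 6084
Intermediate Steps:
f(M) = 2*M
l(R) = -4 + 2*R (l(R) = 2*R - 1*4 = 2*R - 4 = -4 + 2*R)
(-74 + l(0))**2 = (-74 + (-4 + 2*0))**2 = (-74 + (-4 + 0))**2 = (-74 - 4)**2 = (-78)**2 = 6084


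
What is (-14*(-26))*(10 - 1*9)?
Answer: 364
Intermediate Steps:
(-14*(-26))*(10 - 1*9) = 364*(10 - 9) = 364*1 = 364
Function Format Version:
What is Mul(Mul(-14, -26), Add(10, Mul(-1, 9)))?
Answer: 364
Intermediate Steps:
Mul(Mul(-14, -26), Add(10, Mul(-1, 9))) = Mul(364, Add(10, -9)) = Mul(364, 1) = 364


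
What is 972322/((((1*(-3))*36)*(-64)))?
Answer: 486161/3456 ≈ 140.67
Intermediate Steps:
972322/((((1*(-3))*36)*(-64))) = 972322/((-3*36*(-64))) = 972322/((-108*(-64))) = 972322/6912 = 972322*(1/6912) = 486161/3456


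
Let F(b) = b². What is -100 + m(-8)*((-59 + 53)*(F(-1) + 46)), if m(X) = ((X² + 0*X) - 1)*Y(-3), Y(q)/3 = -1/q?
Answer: -17866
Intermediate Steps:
Y(q) = -3/q (Y(q) = 3*(-1/q) = -3/q)
m(X) = -1 + X² (m(X) = ((X² + 0*X) - 1)*(-3/(-3)) = ((X² + 0) - 1)*(-3*(-⅓)) = (X² - 1)*1 = (-1 + X²)*1 = -1 + X²)
-100 + m(-8)*((-59 + 53)*(F(-1) + 46)) = -100 + (-1 + (-8)²)*((-59 + 53)*((-1)² + 46)) = -100 + (-1 + 64)*(-6*(1 + 46)) = -100 + 63*(-6*47) = -100 + 63*(-282) = -100 - 17766 = -17866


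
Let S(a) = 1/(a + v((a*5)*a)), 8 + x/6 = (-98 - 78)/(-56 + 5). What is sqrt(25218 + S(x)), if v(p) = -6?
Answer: 41*sqrt(4805906)/566 ≈ 158.80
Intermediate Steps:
x = -464/17 (x = -48 + 6*((-98 - 78)/(-56 + 5)) = -48 + 6*(-176/(-51)) = -48 + 6*(-176*(-1/51)) = -48 + 6*(176/51) = -48 + 352/17 = -464/17 ≈ -27.294)
S(a) = 1/(-6 + a) (S(a) = 1/(a - 6) = 1/(-6 + a))
sqrt(25218 + S(x)) = sqrt(25218 + 1/(-6 - 464/17)) = sqrt(25218 + 1/(-566/17)) = sqrt(25218 - 17/566) = sqrt(14273371/566) = 41*sqrt(4805906)/566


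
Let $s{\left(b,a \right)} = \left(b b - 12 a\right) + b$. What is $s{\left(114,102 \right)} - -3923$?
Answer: $15809$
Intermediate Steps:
$s{\left(b,a \right)} = b + b^{2} - 12 a$ ($s{\left(b,a \right)} = \left(b^{2} - 12 a\right) + b = b + b^{2} - 12 a$)
$s{\left(114,102 \right)} - -3923 = \left(114 + 114^{2} - 1224\right) - -3923 = \left(114 + 12996 - 1224\right) + 3923 = 11886 + 3923 = 15809$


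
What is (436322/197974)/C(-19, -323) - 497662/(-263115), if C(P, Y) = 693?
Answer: 3799557203173/2005462266885 ≈ 1.8946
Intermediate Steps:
(436322/197974)/C(-19, -323) - 497662/(-263115) = (436322/197974)/693 - 497662/(-263115) = (436322*(1/197974))*(1/693) - 497662*(-1/263115) = (218161/98987)*(1/693) + 497662/263115 = 218161/68597991 + 497662/263115 = 3799557203173/2005462266885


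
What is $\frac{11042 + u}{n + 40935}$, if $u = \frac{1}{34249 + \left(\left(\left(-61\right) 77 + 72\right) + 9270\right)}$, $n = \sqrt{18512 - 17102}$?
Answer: $\frac{1172016941221}{4344907897774} - \frac{429467549 \sqrt{1410}}{65173618466610} \approx 0.2695$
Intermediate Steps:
$n = \sqrt{1410} \approx 37.55$
$u = \frac{1}{38894}$ ($u = \frac{1}{34249 + \left(\left(-4697 + 72\right) + 9270\right)} = \frac{1}{34249 + \left(-4625 + 9270\right)} = \frac{1}{34249 + 4645} = \frac{1}{38894} \approx 2.5711 \cdot 10^{-5}$)
$\frac{11042 + u}{n + 40935} = \frac{11042 + \frac{1}{38894}}{\sqrt{1410} + 40935} = \frac{429467549}{38894 \left(40935 + \sqrt{1410}\right)}$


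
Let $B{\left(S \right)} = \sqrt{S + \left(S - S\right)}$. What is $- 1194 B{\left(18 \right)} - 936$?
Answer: $-936 - 3582 \sqrt{2} \approx -6001.7$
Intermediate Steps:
$B{\left(S \right)} = \sqrt{S}$ ($B{\left(S \right)} = \sqrt{S + 0} = \sqrt{S}$)
$- 1194 B{\left(18 \right)} - 936 = - 1194 \sqrt{18} - 936 = - 1194 \cdot 3 \sqrt{2} - 936 = - 3582 \sqrt{2} - 936 = -936 - 3582 \sqrt{2}$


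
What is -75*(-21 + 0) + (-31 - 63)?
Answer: 1481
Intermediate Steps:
-75*(-21 + 0) + (-31 - 63) = -75*(-21) - 94 = 1575 - 94 = 1481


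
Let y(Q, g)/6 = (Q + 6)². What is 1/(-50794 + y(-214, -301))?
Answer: 1/208790 ≈ 4.7895e-6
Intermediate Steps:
y(Q, g) = 6*(6 + Q)² (y(Q, g) = 6*(Q + 6)² = 6*(6 + Q)²)
1/(-50794 + y(-214, -301)) = 1/(-50794 + 6*(6 - 214)²) = 1/(-50794 + 6*(-208)²) = 1/(-50794 + 6*43264) = 1/(-50794 + 259584) = 1/208790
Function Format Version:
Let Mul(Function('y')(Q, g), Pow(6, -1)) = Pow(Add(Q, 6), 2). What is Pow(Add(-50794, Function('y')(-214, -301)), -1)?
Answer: Rational(1, 208790) ≈ 4.7895e-6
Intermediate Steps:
Function('y')(Q, g) = Mul(6, Pow(Add(6, Q), 2)) (Function('y')(Q, g) = Mul(6, Pow(Add(Q, 6), 2)) = Mul(6, Pow(Add(6, Q), 2)))
Pow(Add(-50794, Function('y')(-214, -301)), -1) = Pow(Add(-50794, Mul(6, Pow(Add(6, -214), 2))), -1) = Pow(Add(-50794, Mul(6, Pow(-208, 2))), -1) = Pow(Add(-50794, Mul(6, 43264)), -1) = Pow(Add(-50794, 259584), -1) = Pow(208790, -1) = Rational(1, 208790)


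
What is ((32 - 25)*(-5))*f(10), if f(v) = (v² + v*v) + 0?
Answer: -7000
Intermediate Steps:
f(v) = 2*v² (f(v) = (v² + v²) + 0 = 2*v² + 0 = 2*v²)
((32 - 25)*(-5))*f(10) = ((32 - 25)*(-5))*(2*10²) = (7*(-5))*(2*100) = -35*200 = -7000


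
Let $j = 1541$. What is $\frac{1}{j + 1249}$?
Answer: $\frac{1}{2790} \approx 0.00035842$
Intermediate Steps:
$\frac{1}{j + 1249} = \frac{1}{1541 + 1249} = \frac{1}{2790}$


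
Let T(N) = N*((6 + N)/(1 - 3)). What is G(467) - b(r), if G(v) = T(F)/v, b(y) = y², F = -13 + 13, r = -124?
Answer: -15376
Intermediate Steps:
F = 0
T(N) = N*(-3 - N/2) (T(N) = N*((6 + N)/(-2)) = N*((6 + N)*(-½)) = N*(-3 - N/2))
G(v) = 0 (G(v) = (-½*0*(6 + 0))/v = (-½*0*6)/v = 0/v = 0)
G(467) - b(r) = 0 - 1*(-124)² = 0 - 1*15376 = 0 - 15376 = -15376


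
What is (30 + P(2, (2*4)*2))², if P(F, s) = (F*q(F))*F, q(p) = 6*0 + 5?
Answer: 2500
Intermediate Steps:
q(p) = 5 (q(p) = 0 + 5 = 5)
P(F, s) = 5*F² (P(F, s) = (F*5)*F = (5*F)*F = 5*F²)
(30 + P(2, (2*4)*2))² = (30 + 5*2²)² = (30 + 5*4)² = (30 + 20)² = 50² = 2500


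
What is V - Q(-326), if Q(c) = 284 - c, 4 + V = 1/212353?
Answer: -130384741/212353 ≈ -614.00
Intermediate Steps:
V = -849411/212353 (V = -4 + 1/212353 = -849411/212353 ≈ -4.0000)
V - Q(-326) = -849411/212353 - (284 - 1*(-326)) = -849411/212353 - (284 + 326) = -849411/212353 - 1*610 = -849411/212353 - 610 = -130384741/212353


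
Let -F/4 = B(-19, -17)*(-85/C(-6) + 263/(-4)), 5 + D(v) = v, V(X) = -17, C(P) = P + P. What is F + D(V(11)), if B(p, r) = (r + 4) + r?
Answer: -7062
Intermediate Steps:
C(P) = 2*P
B(p, r) = 4 + 2*r (B(p, r) = (4 + r) + r = 4 + 2*r)
D(v) = -5 + v
F = -7040 (F = -4*(4 + 2*(-17))*(-85/(2*(-6)) + 263/(-4)) = -4*(4 - 34)*(-85/(-12) + 263*(-1/4)) = -(-120)*(-85*(-1/12) - 263/4) = -(-120)*(85/12 - 263/4) = -(-120)*(-176)/3 = -4*1760 = -7040)
F + D(V(11)) = -7040 + (-5 - 17) = -7040 - 22 = -7062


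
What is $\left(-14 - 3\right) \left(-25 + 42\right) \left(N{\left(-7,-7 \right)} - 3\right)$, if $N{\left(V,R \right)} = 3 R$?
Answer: $6936$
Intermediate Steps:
$\left(-14 - 3\right) \left(-25 + 42\right) \left(N{\left(-7,-7 \right)} - 3\right) = \left(-14 - 3\right) \left(-25 + 42\right) \left(3 \left(-7\right) - 3\right) = \left(-17\right) 17 \left(-21 - 3\right) = \left(-289\right) \left(-24\right) = 6936$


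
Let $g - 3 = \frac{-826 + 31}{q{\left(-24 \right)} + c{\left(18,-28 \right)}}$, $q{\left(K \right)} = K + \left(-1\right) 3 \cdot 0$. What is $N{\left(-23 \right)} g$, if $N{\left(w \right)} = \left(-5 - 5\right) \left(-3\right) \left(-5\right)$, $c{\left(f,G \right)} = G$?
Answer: $- \frac{71325}{26} \approx -2743.3$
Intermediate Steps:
$q{\left(K \right)} = K$ ($q{\left(K \right)} = K - 0 = K + 0 = K$)
$g = \frac{951}{52}$ ($g = 3 + \frac{-826 + 31}{-24 - 28} = 3 - \frac{795}{-52} = 3 - - \frac{795}{52} = 3 + \frac{795}{52} = \frac{951}{52} \approx 18.288$)
$N{\left(w \right)} = -150$ ($N{\left(w \right)} = \left(-10\right) \left(-3\right) \left(-5\right) = 30 \left(-5\right) = -150$)
$N{\left(-23 \right)} g = \left(-150\right) \frac{951}{52} = - \frac{71325}{26}$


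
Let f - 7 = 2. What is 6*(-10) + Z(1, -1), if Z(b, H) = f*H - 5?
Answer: -74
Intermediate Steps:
f = 9 (f = 7 + 2 = 9)
Z(b, H) = -5 + 9*H (Z(b, H) = 9*H - 5 = -5 + 9*H)
6*(-10) + Z(1, -1) = 6*(-10) + (-5 + 9*(-1)) = -60 + (-5 - 9) = -60 - 14 = -74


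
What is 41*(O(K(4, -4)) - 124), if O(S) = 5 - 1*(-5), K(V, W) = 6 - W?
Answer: -4674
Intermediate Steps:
O(S) = 10 (O(S) = 5 + 5 = 10)
41*(O(K(4, -4)) - 124) = 41*(10 - 124) = 41*(-114) = -4674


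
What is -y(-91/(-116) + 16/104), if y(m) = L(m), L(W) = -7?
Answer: 7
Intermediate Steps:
y(m) = -7
-y(-91/(-116) + 16/104) = -1*(-7) = 7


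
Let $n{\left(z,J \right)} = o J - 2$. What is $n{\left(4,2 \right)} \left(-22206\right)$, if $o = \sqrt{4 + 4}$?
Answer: $44412 - 88824 \sqrt{2} \approx -81204.0$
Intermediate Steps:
$o = 2 \sqrt{2}$ ($o = \sqrt{8} = 2 \sqrt{2} \approx 2.8284$)
$n{\left(z,J \right)} = -2 + 2 J \sqrt{2}$ ($n{\left(z,J \right)} = 2 \sqrt{2} J - 2 = 2 J \sqrt{2} - 2 = -2 + 2 J \sqrt{2}$)
$n{\left(4,2 \right)} \left(-22206\right) = \left(-2 + 2 \cdot 2 \sqrt{2}\right) \left(-22206\right) = \left(-2 + 4 \sqrt{2}\right) \left(-22206\right) = 44412 - 88824 \sqrt{2}$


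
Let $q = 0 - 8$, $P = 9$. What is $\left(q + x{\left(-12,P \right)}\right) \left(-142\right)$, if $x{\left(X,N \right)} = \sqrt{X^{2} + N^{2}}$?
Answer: $-994$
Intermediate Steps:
$x{\left(X,N \right)} = \sqrt{N^{2} + X^{2}}$
$q = -8$ ($q = 0 - 8 = -8$)
$\left(q + x{\left(-12,P \right)}\right) \left(-142\right) = \left(-8 + \sqrt{9^{2} + \left(-12\right)^{2}}\right) \left(-142\right) = \left(-8 + \sqrt{81 + 144}\right) \left(-142\right) = \left(-8 + \sqrt{225}\right) \left(-142\right) = \left(-8 + 15\right) \left(-142\right) = 7 \left(-142\right) = -994$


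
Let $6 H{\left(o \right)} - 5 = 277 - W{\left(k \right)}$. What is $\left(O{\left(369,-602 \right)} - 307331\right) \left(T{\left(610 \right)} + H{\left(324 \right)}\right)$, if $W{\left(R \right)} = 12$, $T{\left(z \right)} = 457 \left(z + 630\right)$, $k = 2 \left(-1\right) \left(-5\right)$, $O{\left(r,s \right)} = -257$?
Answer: $-174317809300$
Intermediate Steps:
$k = 10$ ($k = \left(-2\right) \left(-5\right) = 10$)
$T{\left(z \right)} = 287910 + 457 z$ ($T{\left(z \right)} = 457 \left(630 + z\right) = 287910 + 457 z$)
$H{\left(o \right)} = 45$ ($H{\left(o \right)} = \frac{5}{6} + \frac{277 - 12}{6} = \frac{5}{6} + \frac{1}{6} \cdot 265 = \frac{5}{6} + \frac{265}{6} = 45$)
$\left(O{\left(369,-602 \right)} - 307331\right) \left(T{\left(610 \right)} + H{\left(324 \right)}\right) = \left(-257 - 307331\right) \left(\left(287910 + 457 \cdot 610\right) + 45\right) = - 307588 \left(\left(287910 + 278770\right) + 45\right) = - 307588 \left(566680 + 45\right) = \left(-307588\right) 566725 = -174317809300$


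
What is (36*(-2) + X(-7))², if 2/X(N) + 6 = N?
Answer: 879844/169 ≈ 5206.2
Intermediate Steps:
X(N) = 2/(-6 + N)
(36*(-2) + X(-7))² = (36*(-2) + 2/(-6 - 7))² = (-72 + 2/(-13))² = (-72 + 2*(-1/13))² = (-72 - 2/13)² = (-938/13)² = 879844/169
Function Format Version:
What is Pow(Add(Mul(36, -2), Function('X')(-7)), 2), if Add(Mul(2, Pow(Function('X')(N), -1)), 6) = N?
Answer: Rational(879844, 169) ≈ 5206.2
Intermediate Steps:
Function('X')(N) = Mul(2, Pow(Add(-6, N), -1))
Pow(Add(Mul(36, -2), Function('X')(-7)), 2) = Pow(Add(Mul(36, -2), Mul(2, Pow(Add(-6, -7), -1))), 2) = Pow(Add(-72, Mul(2, Pow(-13, -1))), 2) = Pow(Add(-72, Mul(2, Rational(-1, 13))), 2) = Pow(Add(-72, Rational(-2, 13)), 2) = Pow(Rational(-938, 13), 2) = Rational(879844, 169)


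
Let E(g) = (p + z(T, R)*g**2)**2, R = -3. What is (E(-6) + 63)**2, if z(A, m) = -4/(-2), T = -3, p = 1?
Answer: 29073664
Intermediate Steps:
z(A, m) = 2 (z(A, m) = -4*(-1/2) = 2)
E(g) = (1 + 2*g**2)**2
(E(-6) + 63)**2 = ((1 + 2*(-6)**2)**2 + 63)**2 = ((1 + 2*36)**2 + 63)**2 = ((1 + 72)**2 + 63)**2 = (73**2 + 63)**2 = (5329 + 63)**2 = 5392**2 = 29073664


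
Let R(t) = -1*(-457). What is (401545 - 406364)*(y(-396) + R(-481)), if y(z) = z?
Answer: -293959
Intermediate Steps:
R(t) = 457
(401545 - 406364)*(y(-396) + R(-481)) = (401545 - 406364)*(-396 + 457) = -4819*61 = -293959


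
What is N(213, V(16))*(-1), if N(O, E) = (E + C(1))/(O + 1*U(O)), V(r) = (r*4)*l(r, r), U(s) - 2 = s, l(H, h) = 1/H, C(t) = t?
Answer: -5/428 ≈ -0.011682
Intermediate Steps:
U(s) = 2 + s
V(r) = 4 (V(r) = (r*4)/r = (4*r)/r = 4)
N(O, E) = (1 + E)/(2 + 2*O) (N(O, E) = (E + 1)/(O + 1*(2 + O)) = (1 + E)/(O + (2 + O)) = (1 + E)/(2 + 2*O))
N(213, V(16))*(-1) = ((1 + 4)/(2*(1 + 213)))*(-1) = ((½)*5/214)*(-1) = ((½)*(1/214)*5)*(-1) = (5/428)*(-1) = -5/428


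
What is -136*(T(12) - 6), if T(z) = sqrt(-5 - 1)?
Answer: 816 - 136*I*sqrt(6) ≈ 816.0 - 333.13*I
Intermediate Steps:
T(z) = I*sqrt(6) (T(z) = sqrt(-6) = I*sqrt(6))
-136*(T(12) - 6) = -136*(I*sqrt(6) - 6) = -136*(-6 + I*sqrt(6)) = 816 - 136*I*sqrt(6)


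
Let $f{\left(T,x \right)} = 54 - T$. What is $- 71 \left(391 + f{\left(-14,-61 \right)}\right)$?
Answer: $-32589$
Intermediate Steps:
$- 71 \left(391 + f{\left(-14,-61 \right)}\right) = - 71 \left(391 + \left(54 - -14\right)\right) = - 71 \left(391 + \left(54 + 14\right)\right) = - 71 \left(391 + 68\right) = \left(-71\right) 459 = -32589$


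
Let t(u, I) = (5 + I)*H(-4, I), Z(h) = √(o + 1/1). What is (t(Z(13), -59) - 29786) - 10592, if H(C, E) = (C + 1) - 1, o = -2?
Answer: -40162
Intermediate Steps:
H(C, E) = C (H(C, E) = (1 + C) - 1 = C)
Z(h) = I (Z(h) = √(-2 + 1/1) = √(-2 + 1*1) = √(-2 + 1) = √(-1) = I)
t(u, I) = -20 - 4*I (t(u, I) = (5 + I)*(-4) = -20 - 4*I)
(t(Z(13), -59) - 29786) - 10592 = ((-20 - 4*(-59)) - 29786) - 10592 = ((-20 + 236) - 29786) - 10592 = (216 - 29786) - 10592 = -29570 - 10592 = -40162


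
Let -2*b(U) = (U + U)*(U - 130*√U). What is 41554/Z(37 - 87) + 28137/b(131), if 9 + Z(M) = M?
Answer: -91281632323/129607601 + 3657810*√131/287772809 ≈ -704.15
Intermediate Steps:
Z(M) = -9 + M
b(U) = -U*(U - 130*√U) (b(U) = -(U + U)*(U - 130*√U)/2 = -2*U*(U - 130*√U)/2 = -U*(U - 130*√U))
41554/Z(37 - 87) + 28137/b(131) = 41554/(-9 + (37 - 87)) + 28137/(-1*131² + 130*131^(3/2)) = 41554/(-9 - 50) + 28137/(-1*17161 + 130*(131*√131)) = 41554/(-59) + 28137/(-17161 + 17030*√131) = 41554*(-1/59) + 28137/(-17161 + 17030*√131) = -41554/59 + 28137/(-17161 + 17030*√131)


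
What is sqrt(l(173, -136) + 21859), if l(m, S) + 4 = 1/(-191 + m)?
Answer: sqrt(786778)/6 ≈ 147.83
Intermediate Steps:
l(m, S) = -4 + 1/(-191 + m)
sqrt(l(173, -136) + 21859) = sqrt((765 - 4*173)/(-191 + 173) + 21859) = sqrt((765 - 692)/(-18) + 21859) = sqrt(-1/18*73 + 21859) = sqrt(-73/18 + 21859) = sqrt(393389/18) = sqrt(786778)/6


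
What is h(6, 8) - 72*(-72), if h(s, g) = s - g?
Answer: 5182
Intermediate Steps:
h(6, 8) - 72*(-72) = (6 - 1*8) - 72*(-72) = (6 - 8) + 5184 = -2 + 5184 = 5182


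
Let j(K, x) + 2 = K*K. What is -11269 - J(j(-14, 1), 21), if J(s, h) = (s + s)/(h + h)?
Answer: -236843/21 ≈ -11278.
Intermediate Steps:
j(K, x) = -2 + K² (j(K, x) = -2 + K*K = -2 + K²)
J(s, h) = s/h (J(s, h) = (2*s)/((2*h)) = (2*s)*(1/(2*h)) = s/h)
-11269 - J(j(-14, 1), 21) = -11269 - (-2 + (-14)²)/21 = -11269 - (-2 + 196)/21 = -11269 - 194/21 = -236843/21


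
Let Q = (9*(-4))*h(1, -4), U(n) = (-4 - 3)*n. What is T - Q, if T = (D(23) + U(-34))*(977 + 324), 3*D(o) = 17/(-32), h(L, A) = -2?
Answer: 29696219/96 ≈ 3.0934e+5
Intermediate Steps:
U(n) = -7*n
D(o) = -17/96 (D(o) = (17/(-32))/3 = (17*(-1/32))/3 = (⅓)*(-17/32) = -17/96)
T = 29703131/96 (T = (-17/96 - 7*(-34))*(977 + 324) = (-17/96 + 238)*1301 = (22831/96)*1301 = 29703131/96 ≈ 3.0941e+5)
Q = 72 (Q = (9*(-4))*(-2) = -36*(-2) = 72)
T - Q = 29703131/96 - 1*72 = 29703131/96 - 72 = 29696219/96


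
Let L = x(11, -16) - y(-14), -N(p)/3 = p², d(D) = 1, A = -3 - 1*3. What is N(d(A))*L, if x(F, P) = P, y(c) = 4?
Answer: 60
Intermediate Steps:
A = -6 (A = -3 - 3 = -6)
N(p) = -3*p²
L = -20 (L = -16 - 1*4 = -16 - 4 = -20)
N(d(A))*L = -3*1²*(-20) = -3*1*(-20) = -3*(-20) = 60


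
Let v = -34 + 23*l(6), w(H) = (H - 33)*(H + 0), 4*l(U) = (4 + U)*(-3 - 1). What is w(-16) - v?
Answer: 1048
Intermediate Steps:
l(U) = -4 - U (l(U) = ((4 + U)*(-3 - 1))/4 = ((4 + U)*(-4))/4 = (-16 - 4*U)/4 = -4 - U)
w(H) = H*(-33 + H) (w(H) = (-33 + H)*H = H*(-33 + H))
v = -264 (v = -34 + 23*(-4 - 1*6) = -34 + 23*(-4 - 6) = -34 + 23*(-10) = -34 - 230 = -264)
w(-16) - v = -16*(-33 - 16) - 1*(-264) = -16*(-49) + 264 = 784 + 264 = 1048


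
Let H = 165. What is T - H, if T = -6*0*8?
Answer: -165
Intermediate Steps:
T = 0 (T = 0*8 = 0)
T - H = 0 - 1*165 = 0 - 165 = -165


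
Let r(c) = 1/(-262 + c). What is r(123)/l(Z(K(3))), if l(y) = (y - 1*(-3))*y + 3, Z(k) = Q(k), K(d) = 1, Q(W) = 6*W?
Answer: -1/7923 ≈ -0.00012621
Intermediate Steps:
Z(k) = 6*k
l(y) = 3 + y*(3 + y) (l(y) = (y + 3)*y + 3 = (3 + y)*y + 3 = y*(3 + y) + 3 = 3 + y*(3 + y))
r(123)/l(Z(K(3))) = 1/((-262 + 123)*(3 + (6*1)**2 + 3*(6*1))) = 1/((-139)*(3 + 6**2 + 3*6)) = -1/(139*(3 + 36 + 18)) = -1/139/57 = -1/139*1/57 = -1/7923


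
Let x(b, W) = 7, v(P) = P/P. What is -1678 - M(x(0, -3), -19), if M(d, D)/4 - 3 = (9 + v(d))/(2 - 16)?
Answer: -11810/7 ≈ -1687.1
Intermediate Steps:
v(P) = 1
M(d, D) = 64/7 (M(d, D) = 12 + 4*((9 + 1)/(2 - 16)) = 12 + 4*(10/(-14)) = 12 + 4*(10*(-1/14)) = 12 + 4*(-5/7) = 12 - 20/7 = 64/7)
-1678 - M(x(0, -3), -19) = -1678 - 1*64/7 = -1678 - 64/7 = -11810/7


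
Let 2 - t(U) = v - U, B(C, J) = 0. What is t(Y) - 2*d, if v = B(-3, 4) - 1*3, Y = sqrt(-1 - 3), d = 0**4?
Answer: 5 + 2*I ≈ 5.0 + 2.0*I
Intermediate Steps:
d = 0
Y = 2*I (Y = sqrt(-4) = 2*I ≈ 2.0*I)
v = -3 (v = 0 - 1*3 = 0 - 3 = -3)
t(U) = 5 + U (t(U) = 2 - (-3 - U) = 2 + (3 + U) = 5 + U)
t(Y) - 2*d = (5 + 2*I) - 2*0 = (5 + 2*I) + 0 = 5 + 2*I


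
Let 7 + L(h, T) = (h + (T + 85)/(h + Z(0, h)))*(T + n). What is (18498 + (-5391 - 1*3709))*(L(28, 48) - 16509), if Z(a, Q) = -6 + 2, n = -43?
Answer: -1843694941/12 ≈ -1.5364e+8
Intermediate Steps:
Z(a, Q) = -4
L(h, T) = -7 + (-43 + T)*(h + (85 + T)/(-4 + h)) (L(h, T) = -7 + (h + (T + 85)/(h - 4))*(T - 43) = -7 + (h + (85 + T)/(-4 + h))*(-43 + T) = -7 + (-43 + T)*(h + (85 + T)/(-4 + h)))
(18498 + (-5391 - 1*3709))*(L(28, 48) - 16509) = (18498 + (-5391 - 1*3709))*((-3627 + 48**2 - 43*28**2 + 42*48 + 165*28 + 48*28**2 - 4*48*28)/(-4 + 28) - 16509) = (18498 + (-5391 - 3709))*((-3627 + 2304 - 43*784 + 2016 + 4620 + 48*784 - 5376)/24 - 16509) = (18498 - 9100)*((-3627 + 2304 - 33712 + 2016 + 4620 + 37632 - 5376)/24 - 16509) = 9398*((1/24)*3857 - 16509) = 9398*(3857/24 - 16509) = 9398*(-392359/24) = -1843694941/12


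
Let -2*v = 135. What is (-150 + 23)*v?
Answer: 17145/2 ≈ 8572.5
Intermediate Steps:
v = -135/2 (v = -1/2*135 = -135/2 ≈ -67.500)
(-150 + 23)*v = (-150 + 23)*(-135/2) = -127*(-135/2) = 17145/2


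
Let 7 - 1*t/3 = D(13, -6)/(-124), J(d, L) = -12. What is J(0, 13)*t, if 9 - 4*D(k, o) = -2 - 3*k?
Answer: -15849/62 ≈ -255.63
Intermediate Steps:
D(k, o) = 11/4 + 3*k/4 (D(k, o) = 9/4 - (-2 - 3*k)/4 = 9/4 + (1/2 + 3*k/4) = 11/4 + 3*k/4)
t = 5283/248 (t = 21 - 3*(11/4 + (3/4)*13)/(-124) = 21 - 3*(11/4 + 39/4)*(-1)/124 = 21 - 75*(-1)/(2*124) = 21 - 3*(-25/248) = 21 + 75/248 = 5283/248 ≈ 21.302)
J(0, 13)*t = -12*5283/248 = -15849/62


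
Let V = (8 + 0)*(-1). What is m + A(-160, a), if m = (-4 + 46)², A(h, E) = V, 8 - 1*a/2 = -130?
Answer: 1756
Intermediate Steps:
a = 276 (a = 16 - 2*(-130) = 16 + 260 = 276)
V = -8 (V = 8*(-1) = -8)
A(h, E) = -8
m = 1764 (m = 42² = 1764)
m + A(-160, a) = 1764 - 8 = 1756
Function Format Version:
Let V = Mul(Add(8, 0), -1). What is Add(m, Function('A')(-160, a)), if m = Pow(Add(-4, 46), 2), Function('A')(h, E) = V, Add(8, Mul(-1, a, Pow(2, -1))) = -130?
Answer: 1756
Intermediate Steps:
a = 276 (a = Add(16, Mul(-2, -130)) = Add(16, 260) = 276)
V = -8 (V = Mul(8, -1) = -8)
Function('A')(h, E) = -8
m = 1764 (m = Pow(42, 2) = 1764)
Add(m, Function('A')(-160, a)) = Add(1764, -8) = 1756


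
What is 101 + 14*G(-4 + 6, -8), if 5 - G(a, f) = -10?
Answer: 311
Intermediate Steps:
G(a, f) = 15 (G(a, f) = 5 - 1*(-10) = 5 + 10 = 15)
101 + 14*G(-4 + 6, -8) = 101 + 14*15 = 101 + 210 = 311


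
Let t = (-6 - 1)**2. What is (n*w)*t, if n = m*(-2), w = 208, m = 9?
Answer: -183456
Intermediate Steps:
t = 49 (t = (-7)**2 = 49)
n = -18 (n = 9*(-2) = -18)
(n*w)*t = -18*208*49 = -3744*49 = -183456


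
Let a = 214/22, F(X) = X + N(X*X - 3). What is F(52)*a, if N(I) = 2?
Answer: 5778/11 ≈ 525.27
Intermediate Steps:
F(X) = 2 + X (F(X) = X + 2 = 2 + X)
a = 107/11 (a = 214*(1/22) = 107/11 ≈ 9.7273)
F(52)*a = (2 + 52)*(107/11) = 54*(107/11) = 5778/11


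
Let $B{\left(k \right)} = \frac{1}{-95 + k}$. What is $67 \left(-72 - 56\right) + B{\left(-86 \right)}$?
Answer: $- \frac{1552257}{181} \approx -8576.0$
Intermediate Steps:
$67 \left(-72 - 56\right) + B{\left(-86 \right)} = 67 \left(-72 - 56\right) + \frac{1}{-95 - 86} = 67 \left(-128\right) + \frac{1}{-181} = -8576 - \frac{1}{181} = - \frac{1552257}{181}$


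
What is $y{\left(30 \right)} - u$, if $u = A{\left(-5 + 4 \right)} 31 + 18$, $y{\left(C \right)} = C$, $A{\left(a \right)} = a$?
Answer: $43$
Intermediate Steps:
$u = -13$ ($u = \left(-5 + 4\right) 31 + 18 = \left(-1\right) 31 + 18 = -31 + 18 = -13$)
$y{\left(30 \right)} - u = 30 - -13 = 30 + 13 = 43$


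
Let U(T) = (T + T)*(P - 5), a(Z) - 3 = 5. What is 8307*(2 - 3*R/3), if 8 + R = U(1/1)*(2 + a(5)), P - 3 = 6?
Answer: -581490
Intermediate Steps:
P = 9 (P = 3 + 6 = 9)
a(Z) = 8 (a(Z) = 3 + 5 = 8)
U(T) = 8*T (U(T) = (T + T)*(9 - 5) = (2*T)*4 = 8*T)
R = 72 (R = -8 + (8/1)*(2 + 8) = -8 + (8*1)*10 = -8 + 8*10 = -8 + 80 = 72)
8307*(2 - 3*R/3) = 8307*(2 - 216/3) = 8307*(2 - 3*24) = 8307*(2 - 72) = 8307*(-70) = -581490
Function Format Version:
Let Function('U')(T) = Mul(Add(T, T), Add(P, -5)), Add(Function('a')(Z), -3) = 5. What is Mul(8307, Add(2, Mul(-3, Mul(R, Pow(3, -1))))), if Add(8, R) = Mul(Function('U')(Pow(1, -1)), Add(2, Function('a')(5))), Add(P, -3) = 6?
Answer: -581490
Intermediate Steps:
P = 9 (P = Add(3, 6) = 9)
Function('a')(Z) = 8 (Function('a')(Z) = Add(3, 5) = 8)
Function('U')(T) = Mul(8, T) (Function('U')(T) = Mul(Add(T, T), Add(9, -5)) = Mul(Mul(2, T), 4) = Mul(8, T))
R = 72 (R = Add(-8, Mul(Mul(8, Pow(1, -1)), Add(2, 8))) = Add(-8, Mul(Mul(8, 1), 10)) = Add(-8, Mul(8, 10)) = Add(-8, 80) = 72)
Mul(8307, Add(2, Mul(-3, Mul(R, Pow(3, -1))))) = Mul(8307, Add(2, Mul(-3, Mul(72, Pow(3, -1))))) = Mul(8307, Add(2, Mul(-3, Mul(72, Rational(1, 3))))) = Mul(8307, Add(2, Mul(-3, 24))) = Mul(8307, Add(2, -72)) = Mul(8307, -70) = -581490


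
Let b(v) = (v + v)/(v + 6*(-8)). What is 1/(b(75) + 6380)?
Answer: 9/57470 ≈ 0.00015660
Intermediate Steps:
b(v) = 2*v/(-48 + v) (b(v) = (2*v)/(v - 48) = (2*v)/(-48 + v) = 2*v/(-48 + v))
1/(b(75) + 6380) = 1/(2*75/(-48 + 75) + 6380) = 1/(2*75/27 + 6380) = 1/(2*75*(1/27) + 6380) = 1/(50/9 + 6380) = 1/(57470/9) = 9/57470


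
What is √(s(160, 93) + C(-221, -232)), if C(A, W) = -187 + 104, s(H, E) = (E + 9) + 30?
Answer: 7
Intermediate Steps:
s(H, E) = 39 + E (s(H, E) = (9 + E) + 30 = 39 + E)
C(A, W) = -83
√(s(160, 93) + C(-221, -232)) = √((39 + 93) - 83) = √(132 - 83) = √49 = 7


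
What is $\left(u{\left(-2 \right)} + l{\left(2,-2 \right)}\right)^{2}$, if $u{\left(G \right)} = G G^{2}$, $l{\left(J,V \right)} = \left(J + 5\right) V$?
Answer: $484$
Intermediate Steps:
$l{\left(J,V \right)} = V \left(5 + J\right)$ ($l{\left(J,V \right)} = \left(5 + J\right) V = V \left(5 + J\right)$)
$u{\left(G \right)} = G^{3}$
$\left(u{\left(-2 \right)} + l{\left(2,-2 \right)}\right)^{2} = \left(\left(-2\right)^{3} - 2 \left(5 + 2\right)\right)^{2} = \left(-8 - 14\right)^{2} = \left(-22\right)^{2} = 484$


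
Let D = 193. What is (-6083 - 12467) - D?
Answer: -18743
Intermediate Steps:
(-6083 - 12467) - D = (-6083 - 12467) - 1*193 = -18550 - 193 = -18743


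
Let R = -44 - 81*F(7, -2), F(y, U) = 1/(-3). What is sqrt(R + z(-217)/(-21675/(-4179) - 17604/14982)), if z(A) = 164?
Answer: sqrt(4649821835372499)/13953763 ≈ 4.8868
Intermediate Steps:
F(y, U) = -1/3
R = -17 (R = -44 - 81*(-1/3) = -44 + 27 = -17)
sqrt(R + z(-217)/(-21675/(-4179) - 17604/14982)) = sqrt(-17 + 164/(-21675/(-4179) - 17604/14982)) = sqrt(-17 + 164/(-21675*(-1/4179) - 17604*1/14982)) = sqrt(-17 + 164/(7225/1393 - 2934/2497)) = sqrt(-17 + 164/(13953763/3478321)) = sqrt(-17 + 164*(3478321/13953763)) = sqrt(-17 + 570444644/13953763) = sqrt(333230673/13953763) = sqrt(4649821835372499)/13953763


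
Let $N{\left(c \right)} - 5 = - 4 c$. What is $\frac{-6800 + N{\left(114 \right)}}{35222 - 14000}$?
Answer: $- \frac{2417}{7074} \approx -0.34167$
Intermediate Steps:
$N{\left(c \right)} = 5 - 4 c$
$\frac{-6800 + N{\left(114 \right)}}{35222 - 14000} = \frac{-6800 + \left(5 - 456\right)}{35222 - 14000} = \frac{-6800 + \left(5 - 456\right)}{21222} = \left(-6800 - 451\right) \frac{1}{21222} = \left(-7251\right) \frac{1}{21222} = - \frac{2417}{7074}$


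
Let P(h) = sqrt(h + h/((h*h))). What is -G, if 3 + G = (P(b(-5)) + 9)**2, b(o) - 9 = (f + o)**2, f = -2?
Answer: 3 - (522 + sqrt(195170))**2/3364 ≈ -273.12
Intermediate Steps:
b(o) = 9 + (-2 + o)**2
P(h) = sqrt(h + 1/h) (P(h) = sqrt(h + h/(h**2)) = sqrt(h + h/h**2) = sqrt(h + 1/h))
G = -3 + (9 + sqrt(195170)/58)**2 (G = -3 + (sqrt((9 + (-2 - 5)**2) + 1/(9 + (-2 - 5)**2)) + 9)**2 = -3 + (sqrt((9 + (-7)**2) + 1/(9 + (-7)**2)) + 9)**2 = -3 + (sqrt((9 + 49) + 1/(9 + 49)) + 9)**2 = -3 + (sqrt(58 + 1/58) + 9)**2 = -3 + (sqrt(3365/58) + 9)**2 = -3 + (sqrt(195170)/58 + 9)**2 = -3 + (9 + sqrt(195170)/58)**2 ≈ 273.12)
-G = -(7889/58 + 9*sqrt(195170)/29) = -7889/58 - 9*sqrt(195170)/29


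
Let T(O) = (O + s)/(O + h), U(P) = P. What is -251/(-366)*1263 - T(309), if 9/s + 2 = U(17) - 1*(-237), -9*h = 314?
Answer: 3644914501/4213636 ≈ 865.03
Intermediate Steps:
h = -314/9 (h = -⅑*314 = -314/9 ≈ -34.889)
s = 1/28 (s = 9/(-2 + (17 - 1*(-237))) = 9/(-2 + (17 + 237)) = 9/(-2 + 254) = 9/252 = 9*(1/252) = 1/28 ≈ 0.035714)
T(O) = (1/28 + O)/(-314/9 + O) (T(O) = (O + 1/28)/(O - 314/9) = (1/28 + O)/(-314/9 + O))
-251/(-366)*1263 - T(309) = -251/(-366)*1263 - 9*(1 + 28*309)/(28*(-314 + 9*309)) = -251*(-1/366)*1263 - 9*(1 + 8652)/(28*(-314 + 2781)) = (251/366)*1263 - 9*8653/(28*2467) = 105671/122 - 9*8653/(28*2467) = 105671/122 - 1*77877/69076 = 105671/122 - 77877/69076 = 3644914501/4213636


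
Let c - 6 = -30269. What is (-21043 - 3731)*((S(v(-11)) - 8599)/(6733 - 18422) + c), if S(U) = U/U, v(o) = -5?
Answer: 8763445977366/11689 ≈ 7.4972e+8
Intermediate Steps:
S(U) = 1
c = -30263 (c = 6 - 30269 = -30263)
(-21043 - 3731)*((S(v(-11)) - 8599)/(6733 - 18422) + c) = (-21043 - 3731)*((1 - 8599)/(6733 - 18422) - 30263) = -24774*(-8598/(-11689) - 30263) = -24774*(-8598*(-1/11689) - 30263) = -24774*(8598/11689 - 30263) = -24774*(-353735609/11689) = 8763445977366/11689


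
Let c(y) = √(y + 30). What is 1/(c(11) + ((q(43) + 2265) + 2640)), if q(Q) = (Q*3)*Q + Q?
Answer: 10495/110144984 - √41/110144984 ≈ 9.5225e-5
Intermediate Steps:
c(y) = √(30 + y)
q(Q) = Q + 3*Q² (q(Q) = (3*Q)*Q + Q = 3*Q² + Q = Q + 3*Q²)
1/(c(11) + ((q(43) + 2265) + 2640)) = 1/(√(30 + 11) + ((43*(1 + 3*43) + 2265) + 2640)) = 1/(√41 + ((43*(1 + 129) + 2265) + 2640)) = 1/(√41 + ((43*130 + 2265) + 2640)) = 1/(√41 + ((5590 + 2265) + 2640)) = 1/(√41 + (7855 + 2640)) = 1/(√41 + 10495) = 1/(10495 + √41)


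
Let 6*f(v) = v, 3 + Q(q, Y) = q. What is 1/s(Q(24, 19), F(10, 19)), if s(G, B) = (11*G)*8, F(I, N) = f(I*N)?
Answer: 1/1848 ≈ 0.00054113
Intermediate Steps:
Q(q, Y) = -3 + q
f(v) = v/6
F(I, N) = I*N/6 (F(I, N) = (I*N)/6 = I*N/6)
s(G, B) = 88*G
1/s(Q(24, 19), F(10, 19)) = 1/(88*(-3 + 24)) = 1/(88*21) = 1/1848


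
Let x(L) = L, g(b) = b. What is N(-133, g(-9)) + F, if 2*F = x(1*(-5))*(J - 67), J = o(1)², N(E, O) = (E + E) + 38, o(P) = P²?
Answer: -63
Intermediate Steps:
N(E, O) = 38 + 2*E (N(E, O) = 2*E + 38 = 38 + 2*E)
J = 1 (J = (1²)² = 1² = 1)
F = 165 (F = ((1*(-5))*(1 - 67))/2 = (-5*(-66))/2 = (½)*330 = 165)
N(-133, g(-9)) + F = (38 + 2*(-133)) + 165 = (38 - 266) + 165 = -228 + 165 = -63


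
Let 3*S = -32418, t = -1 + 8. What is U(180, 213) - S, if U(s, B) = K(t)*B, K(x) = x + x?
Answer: 13788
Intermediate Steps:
t = 7
S = -10806 (S = (⅓)*(-32418) = -10806)
K(x) = 2*x
U(s, B) = 14*B (U(s, B) = (2*7)*B = 14*B)
U(180, 213) - S = 14*213 - 1*(-10806) = 2982 + 10806 = 13788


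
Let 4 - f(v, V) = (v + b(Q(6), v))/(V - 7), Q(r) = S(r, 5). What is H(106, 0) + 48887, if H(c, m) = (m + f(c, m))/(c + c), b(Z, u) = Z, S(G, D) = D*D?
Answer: 1368839/28 ≈ 48887.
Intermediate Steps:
S(G, D) = D²
Q(r) = 25 (Q(r) = 5² = 25)
f(v, V) = 4 - (25 + v)/(-7 + V) (f(v, V) = 4 - (v + 25)/(V - 7) = 4 - (25 + v)/(-7 + V))
H(c, m) = (m + (-53 - c + 4*m)/(-7 + m))/(2*c) (H(c, m) = (m + (-53 - c + 4*m)/(-7 + m))/(c + c) = (m + (-53 - c + 4*m)/(-7 + m))/((2*c)) = (m + (-53 - c + 4*m)/(-7 + m))*(1/(2*c)) = (m + (-53 - c + 4*m)/(-7 + m))/(2*c))
H(106, 0) + 48887 = (½)*(-53 + 0² - 1*106 - 3*0)/(106*(-7 + 0)) + 48887 = (½)*(1/106)*(-53 + 0 - 106 + 0)/(-7) + 48887 = (½)*(1/106)*(-⅐)*(-159) + 48887 = 3/28 + 48887 = 1368839/28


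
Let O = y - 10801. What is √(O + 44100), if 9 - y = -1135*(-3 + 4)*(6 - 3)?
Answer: √36713 ≈ 191.61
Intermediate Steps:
y = 3414 (y = 9 - (-1135)*(-3 + 4)*(6 - 3) = 9 - (-1135)*1*3 = 9 - (-1135)*3 = 9 - 1*(-3405) = 9 + 3405 = 3414)
O = -7387 (O = 3414 - 10801 = -7387)
√(O + 44100) = √(-7387 + 44100) = √36713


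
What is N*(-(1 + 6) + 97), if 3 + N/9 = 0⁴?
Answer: -2430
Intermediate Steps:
N = -27 (N = -27 + 9*0⁴ = -27 + 9*0 = -27 + 0 = -27)
N*(-(1 + 6) + 97) = -27*(-(1 + 6) + 97) = -27*(-1*7 + 97) = -27*(-7 + 97) = -27*90 = -2430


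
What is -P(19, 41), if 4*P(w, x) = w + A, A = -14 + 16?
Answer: -21/4 ≈ -5.2500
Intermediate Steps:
A = 2
P(w, x) = ½ + w/4 (P(w, x) = (w + 2)/4 = (2 + w)/4 = ½ + w/4)
-P(19, 41) = -(½ + (¼)*19) = -(½ + 19/4) = -1*21/4 = -21/4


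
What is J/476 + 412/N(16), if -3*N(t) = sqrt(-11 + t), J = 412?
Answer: 103/119 - 1236*sqrt(5)/5 ≈ -551.89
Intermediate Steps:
N(t) = -sqrt(-11 + t)/3
J/476 + 412/N(16) = 412/476 + 412/((-sqrt(-11 + 16)/3)) = 412*(1/476) + 412/((-sqrt(5)/3)) = 103/119 + 412*(-3*sqrt(5)/5) = 103/119 - 1236*sqrt(5)/5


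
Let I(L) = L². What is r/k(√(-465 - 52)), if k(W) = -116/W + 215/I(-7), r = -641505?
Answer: -3494017925475/56206181 + 178669406580*I*√517/56206181 ≈ -62164.0 + 72279.0*I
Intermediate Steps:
k(W) = 215/49 - 116/W (k(W) = -116/W + 215/((-7)²) = -116/W + 215/49 = 215/49 - 116/W)
r/k(√(-465 - 52)) = -641505/(215/49 - 116/√(-465 - 52)) = -641505/(215/49 - 116*(-I*√517/517)) = -641505/(215/49 - (-116)*I*√517/517) = -641505/(215/49 + 116*I*√517/517)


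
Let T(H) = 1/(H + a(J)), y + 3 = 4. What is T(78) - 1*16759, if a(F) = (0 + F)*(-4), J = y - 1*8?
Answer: -1776453/106 ≈ -16759.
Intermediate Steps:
y = 1 (y = -3 + 4 = 1)
J = -7 (J = 1 - 1*8 = 1 - 8 = -7)
a(F) = -4*F (a(F) = F*(-4) = -4*F)
T(H) = 1/(28 + H) (T(H) = 1/(H - 4*(-7)) = 1/(H + 28) = 1/(28 + H))
T(78) - 1*16759 = 1/(28 + 78) - 1*16759 = 1/106 - 16759 = -1776453/106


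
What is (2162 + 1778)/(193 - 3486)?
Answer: -3940/3293 ≈ -1.1965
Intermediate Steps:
(2162 + 1778)/(193 - 3486) = 3940/(-3293) = 3940*(-1/3293) = -3940/3293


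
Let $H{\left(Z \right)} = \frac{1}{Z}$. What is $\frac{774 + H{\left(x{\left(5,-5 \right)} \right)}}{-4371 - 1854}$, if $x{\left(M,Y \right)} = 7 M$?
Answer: $- \frac{27091}{217875} \approx -0.12434$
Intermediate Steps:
$\frac{774 + H{\left(x{\left(5,-5 \right)} \right)}}{-4371 - 1854} = \frac{774 + \frac{1}{7 \cdot 5}}{-4371 - 1854} = \frac{774 + \frac{1}{35}}{-6225} = \left(774 + \frac{1}{35}\right) \left(- \frac{1}{6225}\right) = \frac{27091}{35} \left(- \frac{1}{6225}\right) = - \frac{27091}{217875}$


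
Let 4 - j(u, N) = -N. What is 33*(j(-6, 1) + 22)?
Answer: 891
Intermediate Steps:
j(u, N) = 4 + N (j(u, N) = 4 - (-1)*N = 4 + N)
33*(j(-6, 1) + 22) = 33*((4 + 1) + 22) = 33*(5 + 22) = 33*27 = 891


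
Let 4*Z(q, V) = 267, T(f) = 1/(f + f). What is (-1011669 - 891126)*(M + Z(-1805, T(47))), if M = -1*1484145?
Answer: 11295586694835/4 ≈ 2.8239e+12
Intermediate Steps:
T(f) = 1/(2*f)
Z(q, V) = 267/4 (Z(q, V) = (1/4)*267 = 267/4)
M = -1484145
(-1011669 - 891126)*(M + Z(-1805, T(47))) = (-1011669 - 891126)*(-1484145 + 267/4) = -1902795*(-5936313/4) = 11295586694835/4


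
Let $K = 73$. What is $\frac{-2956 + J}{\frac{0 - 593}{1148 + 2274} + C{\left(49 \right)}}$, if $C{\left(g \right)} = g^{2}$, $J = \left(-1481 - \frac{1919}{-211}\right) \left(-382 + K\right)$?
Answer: $\frac{326263855504}{1733497719} \approx 188.21$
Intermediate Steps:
$J = \frac{95966748}{211}$ ($J = \left(-1481 - \frac{1919}{-211}\right) \left(-382 + 73\right) = \left(-1481 - - \frac{1919}{211}\right) \left(-309\right) = \left(-1481 + \frac{1919}{211}\right) \left(-309\right) = \left(- \frac{310572}{211}\right) \left(-309\right) = \frac{95966748}{211} \approx 4.5482 \cdot 10^{5}$)
$\frac{-2956 + J}{\frac{0 - 593}{1148 + 2274} + C{\left(49 \right)}} = \frac{-2956 + \frac{95966748}{211}}{\frac{0 - 593}{1148 + 2274} + 49^{2}} = \frac{95343032}{211 \left(- \frac{593}{3422} + 2401\right)} = \frac{95343032}{211 \cdot \frac{8215629}{3422}} = \frac{95343032}{211} \cdot \frac{3422}{8215629} = \frac{326263855504}{1733497719}$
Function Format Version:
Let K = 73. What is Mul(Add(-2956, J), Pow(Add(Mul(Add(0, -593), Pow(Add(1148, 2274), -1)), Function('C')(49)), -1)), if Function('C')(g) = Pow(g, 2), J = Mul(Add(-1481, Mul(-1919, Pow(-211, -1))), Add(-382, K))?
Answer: Rational(326263855504, 1733497719) ≈ 188.21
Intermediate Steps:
J = Rational(95966748, 211) (J = Mul(Add(-1481, Mul(-1919, Pow(-211, -1))), Add(-382, 73)) = Mul(Add(-1481, Mul(-1919, Rational(-1, 211))), -309) = Mul(Add(-1481, Rational(1919, 211)), -309) = Mul(Rational(-310572, 211), -309) = Rational(95966748, 211) ≈ 4.5482e+5)
Mul(Add(-2956, J), Pow(Add(Mul(Add(0, -593), Pow(Add(1148, 2274), -1)), Function('C')(49)), -1)) = Mul(Add(-2956, Rational(95966748, 211)), Pow(Add(Mul(Add(0, -593), Pow(Add(1148, 2274), -1)), Pow(49, 2)), -1)) = Mul(Rational(95343032, 211), Pow(Add(Mul(-593, Pow(3422, -1)), 2401), -1)) = Mul(Rational(95343032, 211), Pow(Add(Mul(-593, Rational(1, 3422)), 2401), -1)) = Mul(Rational(95343032, 211), Pow(Add(Rational(-593, 3422), 2401), -1)) = Mul(Rational(95343032, 211), Pow(Rational(8215629, 3422), -1)) = Mul(Rational(95343032, 211), Rational(3422, 8215629)) = Rational(326263855504, 1733497719)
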